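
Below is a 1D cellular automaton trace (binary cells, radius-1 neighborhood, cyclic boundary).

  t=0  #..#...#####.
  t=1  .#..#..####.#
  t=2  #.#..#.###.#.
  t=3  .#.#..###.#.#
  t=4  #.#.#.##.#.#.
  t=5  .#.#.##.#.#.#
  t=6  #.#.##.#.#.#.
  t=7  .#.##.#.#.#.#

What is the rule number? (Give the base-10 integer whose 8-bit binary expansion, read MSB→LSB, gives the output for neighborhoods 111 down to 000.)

  ### -> #   bit 7 = 1  t=0,i=8
  ##. -> .   bit 6 = 0  t=0,i=11
  #.# -> #   bit 5 = 1  t=0,i=12
  #.. -> #   bit 4 = 1  t=0,i=1
  .## -> #   bit 3 = 1  t=0,i=7
  .#. -> .   bit 2 = 0  t=0,i=0
  ..# -> .   bit 1 = 0  t=0,i=2
  ... -> .   bit 0 = 0  t=0,i=5
  bits 10111000 = 184

184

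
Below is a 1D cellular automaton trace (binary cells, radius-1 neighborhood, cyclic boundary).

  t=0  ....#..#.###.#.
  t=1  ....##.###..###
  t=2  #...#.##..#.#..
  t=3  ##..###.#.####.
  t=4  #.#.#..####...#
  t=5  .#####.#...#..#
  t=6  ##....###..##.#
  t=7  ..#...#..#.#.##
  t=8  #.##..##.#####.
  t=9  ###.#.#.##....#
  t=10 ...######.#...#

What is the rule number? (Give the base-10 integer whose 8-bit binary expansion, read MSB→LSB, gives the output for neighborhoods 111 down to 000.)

60

  ###|.  b7=0 t=0,i=10
  ##.|.  b6=0 t=0,i=11
  #.#|#  b5=1 t=0,i=8
  #..|#  b4=1 t=0,i=5
  .##|#  b3=1 t=0,i=9
  .#.|#  b2=1 t=0,i=4
  ..#|.  b1=0 t=0,i=3
  ...|.  b0=0 t=0,i=0
  bits 00111100 = 60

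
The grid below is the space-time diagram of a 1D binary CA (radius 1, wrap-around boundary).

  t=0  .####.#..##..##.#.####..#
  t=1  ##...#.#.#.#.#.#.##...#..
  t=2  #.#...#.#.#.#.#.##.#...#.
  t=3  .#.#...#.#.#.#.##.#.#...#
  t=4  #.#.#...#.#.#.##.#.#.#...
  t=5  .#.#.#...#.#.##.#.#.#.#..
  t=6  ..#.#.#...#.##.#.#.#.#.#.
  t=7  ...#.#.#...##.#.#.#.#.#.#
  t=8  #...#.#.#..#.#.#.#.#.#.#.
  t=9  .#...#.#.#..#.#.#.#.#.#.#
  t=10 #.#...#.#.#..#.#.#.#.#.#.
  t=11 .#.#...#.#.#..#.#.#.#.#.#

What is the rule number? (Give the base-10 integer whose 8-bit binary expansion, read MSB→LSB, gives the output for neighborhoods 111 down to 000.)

56

  nb ###: next=.  (t=0,i=2, bit7=0)
  nb ##.: next=.  (t=0,i=4, bit6=0)
  nb #.#: next=#  (t=0,i=0, bit5=1)
  nb #..: next=#  (t=0,i=7, bit4=1)
  nb .##: next=#  (t=0,i=1, bit3=1)
  nb .#.: next=.  (t=0,i=6, bit2=0)
  nb ..#: next=.  (t=0,i=8, bit1=0)
  nb ...: next=.  (t=1,i=3, bit0=0)
  bits 00111000 = 56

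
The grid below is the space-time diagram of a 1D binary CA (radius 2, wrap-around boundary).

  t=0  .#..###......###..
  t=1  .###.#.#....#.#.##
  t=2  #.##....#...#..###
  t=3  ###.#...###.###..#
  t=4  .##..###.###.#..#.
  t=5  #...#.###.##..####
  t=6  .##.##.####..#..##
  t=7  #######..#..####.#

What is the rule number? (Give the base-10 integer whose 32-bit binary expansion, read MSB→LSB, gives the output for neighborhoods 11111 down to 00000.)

  ##### -> #   bit 31 = 1  t=5,i=16
  ####. -> #   bit 30 = 1  t=2,i=17
  ###.# -> #   bit 29 = 1  t=1,i=3
  ###.. -> .   bit 28 = 0  t=0,i=6
  ##.## -> #   bit 27 = 1  t=1,i=0
  ##.#. -> .   bit 26 = 0  t=1,i=4
  ##..# -> .   bit 25 = 0  t=3,i=15
  ##... -> #   bit 24 = 1  t=0,i=7
  #.### -> .   bit 23 = 0  t=1,i=1
  #.##. -> #   bit 22 = 1  t=1,i=16
  #.#.# -> .   bit 21 = 0  t=1,i=5
  #.#.. -> .   bit 20 = 0  t=1,i=7
  #..## -> #   bit 19 = 1  t=0,i=3
  #..#. -> #   bit 18 = 1  t=4,i=15
  #...# -> #   bit 17 = 1  t=0,i=17
  #.... -> .   bit 16 = 0  t=0,i=8
  .#### -> .   bit 15 = 0  t=2,i=16
  .###. -> #   bit 14 = 1  t=0,i=5
  .##.# -> #   bit 13 = 1  t=1,i=17
  .##.. -> .   bit 12 = 0  t=2,i=3
  .#.## -> #   bit 11 = 1  t=1,i=15
  .#.#. -> .   bit 10 = 0  t=1,i=6
  .#..# -> #   bit 9 = 1  t=0,i=2
  .#... -> #   bit 8 = 1  t=1,i=8
  ..### -> .   bit 7 = 0  t=0,i=4
  ..##. -> .   bit 6 = 0  t=4,i=1
  ..#.# -> #   bit 5 = 1  t=1,i=12
  ..#.. -> #   bit 4 = 1  t=0,i=1
  ...## -> #   bit 3 = 1  t=0,i=12
  ...#. -> .   bit 2 = 0  t=0,i=0
  ....# -> .   bit 1 = 0  t=0,i=11
  ..... -> .   bit 0 = 0  t=0,i=9
  bits 11101001010011100110101100111000 = 3914230584

3914230584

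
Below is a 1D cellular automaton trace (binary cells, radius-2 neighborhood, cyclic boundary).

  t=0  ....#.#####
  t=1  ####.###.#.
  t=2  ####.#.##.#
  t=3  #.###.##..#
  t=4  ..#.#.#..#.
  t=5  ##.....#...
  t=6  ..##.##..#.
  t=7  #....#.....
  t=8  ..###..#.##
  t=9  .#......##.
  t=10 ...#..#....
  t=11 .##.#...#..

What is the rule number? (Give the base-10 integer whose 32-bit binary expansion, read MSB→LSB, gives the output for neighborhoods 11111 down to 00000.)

1707837958

  nb #####: next=.  (t=0,i=8, bit31=0)
  nb ####.: next=#  (t=0,i=9, bit30=1)
  nb ###.#: next=#  (t=1,i=3, bit29=1)
  nb ###..: next=.  (t=0,i=10, bit28=0)
  nb ##.##: next=.  (t=1,i=4, bit27=0)
  nb ##.#.: next=#  (t=1,i=8, bit26=1)
  nb ##..#: next=.  (t=3,i=8, bit25=0)
  nb ##...: next=#  (t=0,i=0, bit24=1)
  nb #.###: next=#  (t=0,i=6, bit23=1)
  nb #.##.: next=#  (t=2,i=7, bit22=1)
  nb #.#.#: next=.  (t=1,i=9, bit21=0)
  nb #.#..: next=.  (t=4,i=6, bit20=0)
  nb #..##: next=#  (t=3,i=9, bit19=1)
  nb #..#.: next=.  (t=4,i=8, bit18=0)
  nb #...#: next=#  (t=4,i=0, bit17=1)
  nb #....: next=#  (t=0,i=1, bit16=1)
  nb .####: next=#  (t=0,i=7, bit15=1)
  nb .###.: next=.  (t=1,i=6, bit14=0)
  nb .##.#: next=.  (t=2,i=8, bit13=0)
  nb .##..: next=.  (t=3,i=7, bit12=0)
  nb .#.##: next=#  (t=0,i=5, bit11=1)
  nb .#.#.: next=.  (t=4,i=3, bit10=0)
  nb .#..#: next=#  (t=4,i=7, bit9=1)
  nb .#...: next=.  (t=4,i=10, bit8=0)
  nb ..###: next=.  (t=8,i=2, bit7=0)
  nb ..##.: next=.  (t=3,i=10, bit6=0)
  nb ..#.#: next=.  (t=0,i=4, bit5=0)
  nb ..#..: next=.  (t=4,i=9, bit4=0)
  nb ...##: next=.  (t=5,i=10, bit3=0)
  nb ...#.: next=#  (t=0,i=3, bit2=1)
  nb ....#: next=#  (t=0,i=2, bit1=1)
  nb .....: next=.  (t=5,i=4, bit0=0)
  bits 01100101110010111000101000000110 = 1707837958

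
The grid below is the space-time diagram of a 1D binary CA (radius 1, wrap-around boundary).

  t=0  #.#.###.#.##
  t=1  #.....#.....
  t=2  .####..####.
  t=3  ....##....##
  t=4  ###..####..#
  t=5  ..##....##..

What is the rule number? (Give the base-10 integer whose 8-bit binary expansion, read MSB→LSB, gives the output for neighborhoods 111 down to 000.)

  ###|.  b7=0 t=0,i=5
  ##.|#  b6=1 t=0,i=0
  #.#|.  b5=0 t=0,i=1
  #..|#  b4=1 t=1,i=1
  .##|.  b3=0 t=0,i=4
  .#.|.  b2=0 t=0,i=2
  ..#|.  b1=0 t=1,i=5
  ...|#  b0=1 t=1,i=2
  bits 01010001 = 81

81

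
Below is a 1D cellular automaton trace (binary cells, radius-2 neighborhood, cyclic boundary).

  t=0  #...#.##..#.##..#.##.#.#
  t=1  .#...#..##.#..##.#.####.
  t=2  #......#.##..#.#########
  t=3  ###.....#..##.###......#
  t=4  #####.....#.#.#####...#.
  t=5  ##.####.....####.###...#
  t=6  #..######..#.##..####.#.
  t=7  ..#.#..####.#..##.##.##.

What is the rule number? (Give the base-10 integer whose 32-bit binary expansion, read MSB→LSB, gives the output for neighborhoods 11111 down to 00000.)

  [31] ##### => .  t=2,i=17
  [30] ####. => #  t=1,i=21
  [29] ###.# => .  t=5,i=1
  [28] ###.. => #  t=1,i=22
  [27] ##.## => .  t=3,i=13
  [26] ##.#. => #  t=0,i=20
  [25] ##..# => #  t=0,i=8
  [24] ##... => #  t=0,i=1
  [23] #.### => #  t=1,i=19
  [22] #.##. => .  t=0,i=6
  [21] #.#.# => #  t=0,i=21
  [20] #.#.. => .  t=1,i=11
  [19] #..## => #  t=1,i=7
  [18] #..#. => #  t=0,i=9
  [17] #...# => .  t=0,i=2
  [16] #.... => #  t=2,i=2
  [15] .#### => #  t=1,i=20
  [14] .###. => #  t=3,i=15
  [13] .##.# => #  t=0,i=19
  [12] .##.. => .  t=0,i=0
  [11] .#.## => #  t=0,i=5
  [10] .#.#. => .  t=4,i=11
  [9] .#..# => .  t=1,i=6
  [8] .#... => .  t=1,i=2
  [7] ..### => .  t=3,i=23
  [6] ..##. => .  t=1,i=8
  [5] ..#.# => .  t=0,i=4
  [4] ..#.. => .  t=1,i=1
  [3] ...## => #  t=3,i=22
  [2] ...#. => .  t=0,i=3
  [1] ....# => .  t=2,i=5
  [0] ..... => .  t=2,i=3
  bits 01010111101011011110100000001000 = 1471014920

1471014920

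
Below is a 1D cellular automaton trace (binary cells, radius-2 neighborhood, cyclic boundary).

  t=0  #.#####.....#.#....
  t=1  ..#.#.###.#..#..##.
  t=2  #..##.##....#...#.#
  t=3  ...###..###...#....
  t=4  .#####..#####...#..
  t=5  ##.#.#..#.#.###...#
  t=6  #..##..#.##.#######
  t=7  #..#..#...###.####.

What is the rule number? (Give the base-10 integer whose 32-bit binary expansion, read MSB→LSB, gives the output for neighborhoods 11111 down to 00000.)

  #####|#  b31=1 t=0,i=4
  ####.|.  b30=0 t=0,i=5
  ###.#|.  b29=0 t=1,i=8
  ###..|#  b28=1 t=0,i=6
  ##.##|#  b27=1 t=2,i=5
  ##.#.|.  b26=0 t=1,i=9
  ##..#|.  b25=0 t=2,i=1
  ##...|#  b24=1 t=0,i=7
  #.###|#  b23=1 t=0,i=2
  #.##.|.  b22=0 t=2,i=6
  #.#.#|#  b21=1 t=1,i=4
  #.#..|.  b20=0 t=0,i=14
  #..##|.  b19=0 t=1,i=15
  #..#.|#  b18=1 t=1,i=12
  #...#|#  b17=1 t=1,i=0
  #....|#  b16=1 t=0,i=8
  .####|.  b15=0 t=0,i=3
  .###.|#  b14=1 t=1,i=7
  .##.#|#  b13=1 t=2,i=4
  .##..|.  b12=0 t=1,i=17
  .#.##|.  b11=0 t=0,i=1
  .#.#.|#  b10=1 t=0,i=13
  .#..#|.  b9=0 t=1,i=11
  .#...|.  b8=0 t=0,i=15
  ..###|#  b7=1 t=3,i=3
  ..##.|#  b6=1 t=1,i=16
  ..#.#|.  b5=0 t=0,i=0
  ..#..|.  b4=0 t=1,i=13
  ...##|#  b3=1 t=3,i=2
  ...#.|.  b2=0 t=0,i=11
  ....#|#  b1=1 t=0,i=10
  .....|.  b0=0 t=0,i=9
  bits 10011001101001110110010011001010 = 2577884362

2577884362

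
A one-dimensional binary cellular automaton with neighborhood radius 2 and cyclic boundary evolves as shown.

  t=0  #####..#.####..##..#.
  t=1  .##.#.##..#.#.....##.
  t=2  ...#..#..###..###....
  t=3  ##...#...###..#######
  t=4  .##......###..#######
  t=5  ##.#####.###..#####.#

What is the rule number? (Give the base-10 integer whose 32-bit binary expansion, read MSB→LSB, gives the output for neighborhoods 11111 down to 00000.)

3175466147

  #####|#  b31=1 t=0,i=2
  ####.|.  b30=0 t=0,i=3
  ###.#|#  b29=1 t=4,i=20
  ###..|#  b28=1 t=0,i=4
  ##.##|#  b27=1 t=4,i=0
  ##.#.|#  b26=1 t=1,i=3
  ##..#|.  b25=0 t=0,i=5
  ##...|#  b24=1 t=2,i=17
  #.###|.  b23=0 t=0,i=0
  #.##.|#  b22=1 t=1,i=6
  #.#.#|.  b21=0 t=1,i=4
  #.#..|.  b20=0 t=1,i=12
  #..##|.  b19=0 t=0,i=14
  #..#.|#  b18=1 t=0,i=6
  #...#|.  b17=0 t=3,i=3
  #....|#  b16=1 t=1,i=14
  .####|#  b15=1 t=0,i=1
  .###.|#  b14=1 t=2,i=10
  .##.#|.  b13=0 t=1,i=2
  .##..|.  b12=0 t=0,i=16
  .#.##|.  b11=0 t=0,i=8
  .#.#.|#  b10=1 t=1,i=11
  .#..#|.  b9=0 t=2,i=4
  .#...|.  b8=0 t=1,i=13
  ..###|#  b7=1 t=2,i=9
  ..##.|.  b6=0 t=0,i=15
  ..#.#|#  b5=1 t=0,i=7
  ..#..|.  b4=0 t=2,i=3
  ...##|.  b3=0 t=1,i=17
  ...#.|.  b2=0 t=2,i=2
  ....#|#  b1=1 t=1,i=16
  .....|#  b0=1 t=1,i=15
  bits 10111101010001011100010010100011 = 3175466147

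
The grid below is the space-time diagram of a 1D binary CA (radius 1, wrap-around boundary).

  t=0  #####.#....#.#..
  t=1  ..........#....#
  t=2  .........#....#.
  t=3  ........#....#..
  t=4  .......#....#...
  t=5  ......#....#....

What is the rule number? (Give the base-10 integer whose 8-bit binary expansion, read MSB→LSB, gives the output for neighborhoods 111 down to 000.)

2

  [7] ### => .  t=0,i=1
  [6] ##. => .  t=0,i=4
  [5] #.# => .  t=0,i=5
  [4] #.. => .  t=0,i=7
  [3] .## => .  t=0,i=0
  [2] .#. => .  t=0,i=6
  [1] ..# => #  t=0,i=10
  [0] ... => .  t=0,i=8
  bits 00000010 = 2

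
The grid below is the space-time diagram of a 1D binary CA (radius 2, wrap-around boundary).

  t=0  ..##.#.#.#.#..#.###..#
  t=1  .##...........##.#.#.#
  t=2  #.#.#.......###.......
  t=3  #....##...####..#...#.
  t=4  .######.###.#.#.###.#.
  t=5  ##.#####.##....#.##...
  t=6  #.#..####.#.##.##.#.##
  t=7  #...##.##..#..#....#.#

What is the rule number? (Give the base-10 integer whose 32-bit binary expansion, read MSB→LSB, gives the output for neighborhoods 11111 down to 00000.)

  nb #####: next=#  (t=4,i=3, bit31=1)
  nb ####.: next=#  (t=3,i=12, bit30=1)
  nb ###.#: next=#  (t=4,i=6, bit29=1)
  nb ###..: next=.  (t=0,i=18, bit28=0)
  nb ##.##: next=#  (t=4,i=7, bit27=1)
  nb ##.#.: next=.  (t=0,i=4, bit26=0)
  nb ##..#: next=#  (t=0,i=19, bit25=1)
  nb ##...: next=.  (t=1,i=3, bit24=0)
  nb #.###: next=.  (t=0,i=16, bit23=0)
  nb #.##.: next=.  (t=1,i=1, bit22=0)
  nb #.#.#: next=.  (t=0,i=5, bit21=0)
  nb #.#..: next=.  (t=0,i=11, bit20=0)
  nb #..##: next=#  (t=0,i=1, bit19=1)
  nb #..#.: next=.  (t=0,i=13, bit18=0)
  nb #...#: next=#  (t=3,i=8, bit17=1)
  nb #....: next=#  (t=1,i=4, bit16=1)
  nb .####: next=.  (t=3,i=11, bit15=0)
  nb .###.: next=#  (t=0,i=17, bit14=1)
  nb .##.#: next=.  (t=0,i=3, bit13=0)
  nb .##..: next=#  (t=1,i=2, bit12=1)
  nb .#.##: next=#  (t=0,i=15, bit11=1)
  nb .#.#.: next=.  (t=0,i=6, bit10=0)
  nb .#..#: next=.  (t=0,i=0, bit9=0)
  nb .#...: next=#  (t=2,i=5, bit8=1)
  nb ..###: next=#  (t=2,i=12, bit7=1)
  nb ..##.: next=#  (t=0,i=2, bit6=1)
  nb ..#.#: next=#  (t=0,i=14, bit5=1)
  nb ..#..: next=#  (t=0,i=21, bit4=1)
  nb ...##: next=#  (t=1,i=13, bit3=1)
  nb ...#.: next=.  (t=2,i=21, bit2=0)
  nb ....#: next=#  (t=1,i=12, bit1=1)
  nb .....: next=.  (t=1,i=5, bit0=0)
  bits 11101010000010110101100111111010 = 3926612474

3926612474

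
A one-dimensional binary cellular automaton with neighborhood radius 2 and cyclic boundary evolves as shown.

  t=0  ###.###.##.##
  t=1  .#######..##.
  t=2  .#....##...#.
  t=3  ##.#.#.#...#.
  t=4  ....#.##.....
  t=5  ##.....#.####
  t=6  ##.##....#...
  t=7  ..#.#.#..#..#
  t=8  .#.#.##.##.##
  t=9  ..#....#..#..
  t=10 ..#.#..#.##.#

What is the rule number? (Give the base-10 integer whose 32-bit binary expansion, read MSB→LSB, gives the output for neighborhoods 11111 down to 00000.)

  #####|.  b31=0 t=0,i=0
  ####.|#  b30=1 t=0,i=1
  ###.#|#  b29=1 t=0,i=2
  ###..|#  b28=1 t=1,i=7
  ##.##|#  b27=1 t=0,i=3
  ##.#.|.  b26=0 t=3,i=2
  ##..#|.  b25=0 t=1,i=8
  ##...|.  b24=0 t=2,i=8
  #.###|#  b23=1 t=0,i=4
  #.##.|.  b22=0 t=0,i=8
  #.#.#|.  b21=0 t=3,i=3
  #.#..|#  b20=1 t=3,i=7
  #..##|.  b19=0 t=1,i=0
  #..#.|#  b18=1 t=2,i=0
  #...#|.  b17=0 t=2,i=9
  #....|#  b16=1 t=2,i=3
  .####|.  b15=0 t=0,i=12
  .###.|#  b14=1 t=0,i=5
  .##.#|.  b13=0 t=0,i=9
  .##..|#  b12=1 t=1,i=11
  .#.##|.  b11=0 t=3,i=12
  .#.#.|#  b10=1 t=3,i=4
  .#..#|.  b9=0 t=2,i=12
  .#...|.  b8=0 t=2,i=2
  ..###|#  b7=1 t=1,i=1
  ..##.|.  b6=0 t=1,i=10
  ..#.#|.  b5=0 t=3,i=11
  ..#..|#  b4=1 t=2,i=1
  ...##|#  b3=1 t=2,i=5
  ...#.|.  b2=0 t=2,i=10
  ....#|.  b1=0 t=2,i=4
  .....|#  b0=1 t=4,i=0
  bits 01111000100101010101010010011001 = 2023052441

2023052441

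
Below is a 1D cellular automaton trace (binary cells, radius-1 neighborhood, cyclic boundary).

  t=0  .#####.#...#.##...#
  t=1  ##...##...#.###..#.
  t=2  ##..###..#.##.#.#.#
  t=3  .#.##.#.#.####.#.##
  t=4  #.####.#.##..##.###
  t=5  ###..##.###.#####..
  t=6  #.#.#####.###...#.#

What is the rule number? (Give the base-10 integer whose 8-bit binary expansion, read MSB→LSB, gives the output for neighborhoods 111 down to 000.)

  [7] ### => .  t=0,i=2
  [6] ##. => #  t=0,i=5
  [5] #.# => #  t=0,i=0
  [4] #.. => .  t=0,i=8
  [3] .## => #  t=0,i=1
  [2] .#. => .  t=0,i=7
  [1] ..# => #  t=0,i=10
  [0] ... => .  t=0,i=9
  bits 01101010 = 106

106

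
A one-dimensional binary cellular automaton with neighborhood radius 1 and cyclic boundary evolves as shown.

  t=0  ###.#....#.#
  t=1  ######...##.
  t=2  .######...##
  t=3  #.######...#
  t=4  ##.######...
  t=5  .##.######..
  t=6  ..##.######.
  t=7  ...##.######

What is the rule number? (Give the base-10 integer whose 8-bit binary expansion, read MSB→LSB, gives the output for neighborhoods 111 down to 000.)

  ### -> #   bit 7 = 1  t=0,i=0
  ##. -> #   bit 6 = 1  t=0,i=2
  #.# -> #   bit 5 = 1  t=0,i=3
  #.. -> #   bit 4 = 1  t=0,i=5
  .## -> .   bit 3 = 0  t=0,i=11
  .#. -> #   bit 2 = 1  t=0,i=4
  ..# -> .   bit 1 = 0  t=0,i=8
  ... -> .   bit 0 = 0  t=0,i=6
  bits 11110100 = 244

244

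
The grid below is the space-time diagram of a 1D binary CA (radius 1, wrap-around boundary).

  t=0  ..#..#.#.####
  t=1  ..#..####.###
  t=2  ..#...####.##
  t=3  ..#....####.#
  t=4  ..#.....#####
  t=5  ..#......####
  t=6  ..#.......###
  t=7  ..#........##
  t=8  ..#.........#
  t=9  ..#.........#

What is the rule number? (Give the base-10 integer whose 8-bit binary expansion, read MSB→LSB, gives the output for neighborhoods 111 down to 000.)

  ### -> #   bit 7 = 1  t=0,i=10
  ##. -> #   bit 6 = 1  t=0,i=12
  #.# -> #   bit 5 = 1  t=0,i=6
  #.. -> .   bit 4 = 0  t=0,i=0
  .## -> .   bit 3 = 0  t=0,i=9
  .#. -> #   bit 2 = 1  t=0,i=2
  ..# -> .   bit 1 = 0  t=0,i=1
  ... -> .   bit 0 = 0  t=2,i=4
  bits 11100100 = 228

228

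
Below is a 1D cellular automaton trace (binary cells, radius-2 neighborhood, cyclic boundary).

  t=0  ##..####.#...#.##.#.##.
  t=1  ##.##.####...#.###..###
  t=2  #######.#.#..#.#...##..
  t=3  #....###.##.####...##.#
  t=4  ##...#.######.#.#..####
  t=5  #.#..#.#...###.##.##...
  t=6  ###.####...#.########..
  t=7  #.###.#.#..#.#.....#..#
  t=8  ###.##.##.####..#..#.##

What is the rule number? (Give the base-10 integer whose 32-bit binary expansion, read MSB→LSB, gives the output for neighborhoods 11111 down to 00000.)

1843148017

  ##### -> .   bit 31 = 0  t=1,i=22
  ####. -> #   bit 30 = 1  t=0,i=6
  ###.# -> #   bit 29 = 1  t=0,i=7
  ###.. -> .   bit 28 = 0  t=1,i=9
  ##.## -> #   bit 27 = 1  t=0,i=22
  ##.#. -> #   bit 26 = 1  t=0,i=8
  ##..# -> .   bit 25 = 0  t=0,i=2
  ##... -> #   bit 24 = 1  t=1,i=10
  #.### -> #   bit 23 = 1  t=1,i=6
  #.##. -> #   bit 22 = 1  t=0,i=0
  #.#.# -> .   bit 21 = 0  t=0,i=18
  #.#.. -> #   bit 20 = 1  t=0,i=9
  #..## -> #   bit 19 = 1  t=0,i=3
  #..#. -> #   bit 18 = 1  t=2,i=12
  #...# -> .   bit 17 = 0  t=0,i=11
  #.... -> .   bit 16 = 0  t=3,i=2
  .#### -> .   bit 15 = 0  t=0,i=5
  .###. -> .   bit 14 = 0  t=1,i=16
  .##.# -> #   bit 13 = 1  t=0,i=16
  .##.. -> #   bit 12 = 1  t=0,i=1
  .#.## -> .   bit 11 = 0  t=0,i=14
  .#.#. -> #   bit 10 = 1  t=2,i=9
  .#..# -> .   bit 9 = 0  t=2,i=11
  .#... -> .   bit 8 = 0  t=0,i=10
  ..### -> #   bit 7 = 1  t=0,i=4
  ..##. -> #   bit 6 = 1  t=2,i=19
  ..#.# -> #   bit 5 = 1  t=0,i=13
  ..#.. -> #   bit 4 = 1  t=7,i=19
  ...## -> .   bit 3 = 0  t=2,i=18
  ...#. -> .   bit 2 = 0  t=0,i=12
  ....# -> .   bit 1 = 0  t=3,i=3
  ..... -> #   bit 0 = 1  t=7,i=16
  bits 01101101110111000011010011110001 = 1843148017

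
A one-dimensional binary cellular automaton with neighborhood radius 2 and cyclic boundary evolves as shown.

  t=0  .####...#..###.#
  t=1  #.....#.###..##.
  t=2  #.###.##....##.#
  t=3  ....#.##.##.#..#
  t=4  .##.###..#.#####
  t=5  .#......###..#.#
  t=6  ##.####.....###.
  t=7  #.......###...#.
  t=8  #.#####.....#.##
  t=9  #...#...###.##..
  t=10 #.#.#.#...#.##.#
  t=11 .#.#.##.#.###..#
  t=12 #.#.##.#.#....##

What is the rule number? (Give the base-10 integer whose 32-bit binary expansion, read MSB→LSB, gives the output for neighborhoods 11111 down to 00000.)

  [31] ##### => #  t=4,i=13
  [30] ####. => .  t=0,i=3
  [29] ###.# => #  t=0,i=13
  [28] ###.. => .  t=0,i=4
  [27] ##.## => .  t=2,i=1
  [26] ##.#. => #  t=0,i=14
  [25] ##..# => .  t=1,i=11
  [24] ##... => .  t=0,i=5
  [23] #.### => .  t=0,i=1
  [22] #.##. => #  t=2,i=6
  [21] #.#.# => .  t=0,i=15
  [20] #.#.. => #  t=1,i=0
  [19] #..## => #  t=0,i=10
  [18] #..#. => #  t=3,i=14
  [17] #...# => #  t=0,i=6
  [16] #.... => #  t=1,i=2
  [15] .#### => .  t=0,i=2
  [14] .###. => .  t=0,i=12
  [13] .##.# => .  t=1,i=14
  [12] .##.. => #  t=2,i=7
  [11] .#.## => #  t=0,i=0
  [10] .#.#. => #  t=5,i=0
  [9] .#..# => #  t=0,i=9
  [8] .#... => .  t=1,i=1
  [7] ..### => .  t=0,i=11
  [6] ..##. => #  t=1,i=13
  [5] ..#.# => #  t=1,i=6
  [4] ..#.. => #  t=0,i=8
  [3] ...## => .  t=2,i=11
  [2] ...#. => .  t=0,i=7
  [1] ....# => #  t=1,i=4
  [0] ..... => #  t=1,i=3
  bits 10100100010111110001111001110011 = 2757697139

2757697139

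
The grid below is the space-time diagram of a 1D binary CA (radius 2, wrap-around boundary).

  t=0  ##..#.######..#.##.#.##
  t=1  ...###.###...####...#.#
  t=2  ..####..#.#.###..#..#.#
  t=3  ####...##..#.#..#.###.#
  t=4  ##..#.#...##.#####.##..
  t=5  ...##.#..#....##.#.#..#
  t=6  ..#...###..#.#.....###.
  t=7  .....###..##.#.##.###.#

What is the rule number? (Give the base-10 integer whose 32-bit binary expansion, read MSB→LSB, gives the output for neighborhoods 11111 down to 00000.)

  #####|#  b31=1 t=0,i=8
  ####.|.  b30=0 t=0,i=0
  ###.#|#  b29=1 t=1,i=5
  ###..|.  b28=0 t=0,i=1
  ##.##|.  b27=0 t=1,i=6
  ##.#.|.  b26=0 t=0,i=18
  ##..#|.  b25=0 t=0,i=2
  ##...|#  b24=1 t=1,i=10
  #.###|.  b23=0 t=0,i=6
  #.##.|#  b22=1 t=0,i=16
  #.#.#|.  b21=0 t=0,i=19
  #.#..|#  b20=1 t=1,i=22
  #..##|#  b19=1 t=2,i=1
  #..#.|#  b18=1 t=0,i=3
  #...#|.  b17=0 t=1,i=1
  #....|#  b16=1 t=5,i=11
  .####|#  b15=1 t=0,i=7
  .###.|#  b14=1 t=1,i=4
  .##.#|.  b13=0 t=0,i=17
  .##..|.  b12=0 t=3,i=8
  .#.##|#  b11=1 t=0,i=5
  .#.#.|.  b10=0 t=1,i=21
  .#..#|#  b9=1 t=2,i=0
  .#...|.  b8=0 t=1,i=0
  ..###|#  b7=1 t=1,i=3
  ..##.|.  b6=0 t=3,i=7
  ..#.#|#  b5=1 t=0,i=4
  ..#..|.  b4=0 t=2,i=17
  ...##|#  b3=1 t=1,i=2
  ...#.|.  b2=0 t=1,i=19
  ....#|.  b1=0 t=5,i=12
  .....|#  b0=1 t=6,i=16
  bits 10100001010111011100101010101001 = 2707278505

2707278505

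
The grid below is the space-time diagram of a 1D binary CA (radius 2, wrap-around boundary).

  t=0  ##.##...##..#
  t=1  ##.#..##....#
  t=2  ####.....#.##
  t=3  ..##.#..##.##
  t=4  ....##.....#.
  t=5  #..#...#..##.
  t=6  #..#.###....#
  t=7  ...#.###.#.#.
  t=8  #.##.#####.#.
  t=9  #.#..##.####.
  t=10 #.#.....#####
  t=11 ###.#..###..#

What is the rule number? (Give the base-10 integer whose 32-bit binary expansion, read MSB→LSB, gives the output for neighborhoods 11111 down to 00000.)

1962131644

  nb #####: next=.  (t=2,i=0, bit31=0)
  nb ####.: next=#  (t=2,i=2, bit30=1)
  nb ###.#: next=#  (t=0,i=1, bit29=1)
  nb ###..: next=#  (t=2,i=3, bit28=1)
  nb ##.##: next=.  (t=0,i=2, bit27=0)
  nb ##.#.: next=#  (t=1,i=2, bit26=1)
  nb ##..#: next=.  (t=0,i=10, bit25=0)
  nb ##...: next=.  (t=0,i=5, bit24=0)
  nb #.###: next=#  (t=2,i=11, bit23=1)
  nb #.##.: next=#  (t=0,i=3, bit22=1)
  nb #.#.#: next=#  (t=7,i=9, bit21=1)
  nb #.#..: next=#  (t=1,i=3, bit20=1)
  nb #..##: next=.  (t=0,i=11, bit19=0)
  nb #..#.: next=.  (t=5,i=2, bit18=0)
  nb #...#: next=#  (t=0,i=6, bit17=1)
  nb #....: next=#  (t=1,i=9, bit16=1)
  nb .####: next=#  (t=2,i=12, bit15=1)
  nb .###.: next=#  (t=0,i=0, bit14=1)
  nb .##.#: next=.  (t=3,i=3, bit13=0)
  nb .##..: next=.  (t=0,i=4, bit12=0)
  nb .#.##: next=.  (t=2,i=10, bit11=0)
  nb .#.#.: next=.  (t=7,i=10, bit10=0)
  nb .#..#: next=.  (t=1,i=4, bit9=0)
  nb .#...: next=.  (t=4,i=12, bit8=0)
  nb ..###: next=#  (t=0,i=12, bit7=1)
  nb ..##.: next=.  (t=0,i=8, bit6=0)
  nb ..#.#: next=#  (t=2,i=9, bit5=1)
  nb ..#..: next=#  (t=4,i=11, bit4=1)
  nb ...##: next=#  (t=0,i=7, bit3=1)
  nb ...#.: next=#  (t=2,i=8, bit2=1)
  nb ....#: next=.  (t=1,i=10, bit1=0)
  nb .....: next=.  (t=2,i=6, bit0=0)
  bits 01110100111100111100000010111100 = 1962131644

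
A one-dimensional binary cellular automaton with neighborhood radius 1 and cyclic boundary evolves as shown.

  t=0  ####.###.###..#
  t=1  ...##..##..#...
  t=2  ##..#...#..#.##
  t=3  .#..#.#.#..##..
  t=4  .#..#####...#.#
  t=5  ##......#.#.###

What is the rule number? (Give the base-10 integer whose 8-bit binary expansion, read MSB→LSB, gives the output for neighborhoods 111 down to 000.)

  nb ###: next=.  (t=0,i=0, bit7=0)
  nb ##.: next=#  (t=0,i=3, bit6=1)
  nb #.#: next=#  (t=0,i=4, bit5=1)
  nb #..: next=.  (t=0,i=12, bit4=0)
  nb .##: next=.  (t=0,i=5, bit3=0)
  nb .#.: next=#  (t=1,i=11, bit2=1)
  nb ..#: next=.  (t=0,i=13, bit1=0)
  nb ...: next=#  (t=1,i=0, bit0=1)
  bits 01100101 = 101

101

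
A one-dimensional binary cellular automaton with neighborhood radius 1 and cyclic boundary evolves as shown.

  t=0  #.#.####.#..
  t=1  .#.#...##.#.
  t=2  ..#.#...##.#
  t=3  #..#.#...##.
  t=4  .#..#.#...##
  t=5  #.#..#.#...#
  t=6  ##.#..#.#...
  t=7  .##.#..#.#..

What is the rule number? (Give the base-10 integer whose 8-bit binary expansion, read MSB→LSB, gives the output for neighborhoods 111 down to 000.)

  nb ###: next=.  (t=0,i=5, bit7=0)
  nb ##.: next=#  (t=0,i=7, bit6=1)
  nb #.#: next=#  (t=0,i=1, bit5=1)
  nb #..: next=#  (t=0,i=10, bit4=1)
  nb .##: next=.  (t=0,i=4, bit3=0)
  nb .#.: next=.  (t=0,i=0, bit2=0)
  nb ..#: next=.  (t=0,i=11, bit1=0)
  nb ...: next=.  (t=1,i=5, bit0=0)
  bits 01110000 = 112

112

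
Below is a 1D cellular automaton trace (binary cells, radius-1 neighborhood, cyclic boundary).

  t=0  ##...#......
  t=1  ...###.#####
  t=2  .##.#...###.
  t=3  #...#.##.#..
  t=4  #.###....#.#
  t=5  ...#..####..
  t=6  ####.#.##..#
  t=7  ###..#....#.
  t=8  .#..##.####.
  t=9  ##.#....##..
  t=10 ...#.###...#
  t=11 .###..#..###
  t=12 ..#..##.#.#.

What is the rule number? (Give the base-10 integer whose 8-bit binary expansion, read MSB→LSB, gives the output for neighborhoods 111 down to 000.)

  nb ###: next=#  (t=1,i=4, bit7=1)
  nb ##.: next=.  (t=0,i=1, bit6=0)
  nb #.#: next=.  (t=1,i=6, bit5=0)
  nb #..: next=.  (t=0,i=2, bit4=0)
  nb .##: next=.  (t=0,i=0, bit3=0)
  nb .#.: next=#  (t=0,i=5, bit2=1)
  nb ..#: next=#  (t=0,i=4, bit1=1)
  nb ...: next=#  (t=0,i=3, bit0=1)
  bits 10000111 = 135

135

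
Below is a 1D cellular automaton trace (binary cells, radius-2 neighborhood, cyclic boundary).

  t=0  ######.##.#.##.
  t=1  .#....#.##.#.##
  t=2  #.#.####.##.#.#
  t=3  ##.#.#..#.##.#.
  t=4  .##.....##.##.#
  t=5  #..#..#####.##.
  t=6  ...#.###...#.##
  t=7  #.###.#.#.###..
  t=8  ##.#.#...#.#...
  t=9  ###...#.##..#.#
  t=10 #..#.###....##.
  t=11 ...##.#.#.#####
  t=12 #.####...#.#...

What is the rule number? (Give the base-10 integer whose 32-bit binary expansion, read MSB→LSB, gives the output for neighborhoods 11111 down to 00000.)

  nb #####: next=.  (t=0,i=2, bit31=0)
  nb ####.: next=.  (t=0,i=4, bit30=0)
  nb ###.#: next=.  (t=0,i=5, bit29=0)
  nb ###..: next=.  (t=6,i=7, bit28=0)
  nb ##.##: next=#  (t=0,i=6, bit27=1)
  nb ##.#.: next=#  (t=0,i=9, bit26=1)
  nb ##..#: next=.  (t=7,i=13, bit25=0)
  nb ##...: next=#  (t=4,i=3, bit24=1)
  nb #.###: next=.  (t=0,i=0, bit23=0)
  nb #.##.: next=.  (t=0,i=7, bit22=0)
  nb #.#.#: next=.  (t=0,i=10, bit21=0)
  nb #.#..: next=.  (t=1,i=1, bit20=0)
  nb #..##: next=#  (t=5,i=5, bit19=1)
  nb #..#.: next=.  (t=3,i=7, bit18=0)
  nb #...#: next=.  (t=6,i=1, bit17=0)
  nb #....: next=.  (t=1,i=3, bit16=0)
  nb .####: next=#  (t=0,i=1, bit15=1)
  nb .###.: next=#  (t=6,i=6, bit14=1)
  nb .##.#: next=#  (t=0,i=8, bit13=1)
  nb .##..: next=.  (t=4,i=2, bit12=0)
  nb .#.##: next=#  (t=0,i=11, bit11=1)
  nb .#.#.: next=.  (t=3,i=4, bit10=0)
  nb .#..#: next=.  (t=3,i=6, bit9=0)
  nb .#...: next=#  (t=1,i=2, bit8=1)
  nb ..###: next=#  (t=5,i=6, bit7=1)
  nb ..##.: next=#  (t=4,i=8, bit6=1)
  nb ..#.#: next=#  (t=1,i=6, bit5=1)
  nb ..#..: next=#  (t=5,i=3, bit4=1)
  nb ...##: next=#  (t=4,i=7, bit3=1)
  nb ...#.: next=#  (t=1,i=5, bit2=1)
  nb ....#: next=#  (t=1,i=4, bit1=1)
  nb .....: next=.  (t=4,i=5, bit0=0)
  bits 00001101000010001110100111111110 = 218687998

218687998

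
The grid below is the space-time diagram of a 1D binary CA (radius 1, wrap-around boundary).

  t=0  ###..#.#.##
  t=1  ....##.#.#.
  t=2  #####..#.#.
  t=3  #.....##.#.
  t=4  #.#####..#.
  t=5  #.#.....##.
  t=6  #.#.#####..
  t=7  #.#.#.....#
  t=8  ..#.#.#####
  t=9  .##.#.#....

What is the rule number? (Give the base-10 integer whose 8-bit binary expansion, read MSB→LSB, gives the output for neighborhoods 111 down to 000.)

15

  [7] ### => .  t=0,i=0
  [6] ##. => .  t=0,i=2
  [5] #.# => .  t=0,i=6
  [4] #.. => .  t=0,i=3
  [3] .## => #  t=0,i=9
  [2] .#. => #  t=0,i=5
  [1] ..# => #  t=0,i=4
  [0] ... => #  t=1,i=0
  bits 00001111 = 15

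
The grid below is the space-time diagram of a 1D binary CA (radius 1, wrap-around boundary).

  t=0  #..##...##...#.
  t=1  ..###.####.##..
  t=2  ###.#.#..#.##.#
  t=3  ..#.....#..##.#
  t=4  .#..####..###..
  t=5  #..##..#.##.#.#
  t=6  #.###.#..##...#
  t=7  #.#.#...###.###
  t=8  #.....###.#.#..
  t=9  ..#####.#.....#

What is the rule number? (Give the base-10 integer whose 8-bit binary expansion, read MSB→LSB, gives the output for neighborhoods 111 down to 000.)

  [7] ### => .  t=1,i=3
  [6] ##. => #  t=0,i=4
  [5] #.# => .  t=0,i=14
  [4] #.. => .  t=0,i=1
  [3] .## => #  t=0,i=3
  [2] .#. => .  t=0,i=0
  [1] ..# => #  t=0,i=2
  [0] ... => #  t=0,i=6
  bits 01001011 = 75

75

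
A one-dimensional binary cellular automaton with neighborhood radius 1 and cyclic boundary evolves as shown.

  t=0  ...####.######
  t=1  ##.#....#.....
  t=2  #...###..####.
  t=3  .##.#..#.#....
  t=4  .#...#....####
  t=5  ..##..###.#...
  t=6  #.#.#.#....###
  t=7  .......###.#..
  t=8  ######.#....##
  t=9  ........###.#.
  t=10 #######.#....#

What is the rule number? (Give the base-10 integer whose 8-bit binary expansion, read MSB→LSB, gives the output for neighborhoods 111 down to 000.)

25

  nb ###: next=.  (t=0,i=4, bit7=0)
  nb ##.: next=.  (t=0,i=6, bit6=0)
  nb #.#: next=.  (t=0,i=7, bit5=0)
  nb #..: next=#  (t=0,i=0, bit4=1)
  nb .##: next=#  (t=0,i=3, bit3=1)
  nb .#.: next=.  (t=1,i=3, bit2=0)
  nb ..#: next=.  (t=0,i=2, bit1=0)
  nb ...: next=#  (t=0,i=1, bit0=1)
  bits 00011001 = 25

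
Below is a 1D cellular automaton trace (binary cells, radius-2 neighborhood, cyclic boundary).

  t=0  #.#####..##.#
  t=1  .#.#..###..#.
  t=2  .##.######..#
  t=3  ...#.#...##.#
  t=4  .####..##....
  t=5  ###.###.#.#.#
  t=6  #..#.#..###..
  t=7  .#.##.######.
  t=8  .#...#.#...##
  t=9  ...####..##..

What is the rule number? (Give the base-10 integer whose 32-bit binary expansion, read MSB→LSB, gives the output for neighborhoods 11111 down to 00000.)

  ##### -> .   bit 31 = 0  t=0,i=4
  ####. -> .   bit 30 = 0  t=0,i=5
  ###.# -> .   bit 29 = 0  t=5,i=2
  ###.. -> #   bit 28 = 1  t=0,i=6
  ##.## -> #   bit 27 = 1  t=0,i=1
  ##.#. -> .   bit 26 = 0  t=3,i=11
  ##..# -> #   bit 25 = 1  t=0,i=7
  ##... -> .   bit 24 = 0  t=4,i=9
  #.### -> .   bit 23 = 0  t=0,i=2
  #.##. -> .   bit 22 = 0  t=0,i=12
  #.#.# -> #   bit 21 = 1  t=5,i=8
  #.#.. -> .   bit 20 = 0  t=1,i=3
  #..## -> #   bit 19 = 1  t=0,i=8
  #..#. -> .   bit 18 = 0  t=1,i=0
  #...# -> #   bit 17 = 1  t=3,i=1
  #.... -> #   bit 16 = 1  t=4,i=10
  .#### -> #   bit 15 = 1  t=0,i=3
  .###. -> #   bit 14 = 1  t=1,i=7
  .##.# -> .   bit 13 = 0  t=0,i=0
  .##.. -> #   bit 12 = 1  t=4,i=8
  .#.## -> .   bit 11 = 0  t=2,i=0
  .#.#. -> #   bit 10 = 1  t=1,i=2
  .#..# -> #   bit 9 = 1  t=1,i=4
  .#... -> .   bit 8 = 0  t=3,i=0
  ..### -> #   bit 7 = 1  t=1,i=6
  ..##. -> .   bit 6 = 0  t=0,i=9
  ..#.# -> #   bit 5 = 1  t=1,i=1
  ..#.. -> .   bit 4 = 0  t=1,i=11
  ...## -> #   bit 3 = 1  t=3,i=8
  ...#. -> #   bit 2 = 1  t=3,i=2
  ....# -> #   bit 1 = 1  t=4,i=12
  ..... -> .   bit 0 = 0  t=4,i=11
  bits 00011010001010111101011010101110 = 439080622

439080622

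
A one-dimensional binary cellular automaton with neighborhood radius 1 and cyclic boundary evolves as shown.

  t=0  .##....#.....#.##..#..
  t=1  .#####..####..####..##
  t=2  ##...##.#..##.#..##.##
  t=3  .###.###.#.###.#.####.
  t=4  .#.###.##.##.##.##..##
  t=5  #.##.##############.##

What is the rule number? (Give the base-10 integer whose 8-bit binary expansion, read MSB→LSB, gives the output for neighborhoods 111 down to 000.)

  nb ###: next=.  (t=1,i=2, bit7=0)
  nb ##.: next=#  (t=0,i=2, bit6=1)
  nb #.#: next=#  (t=0,i=14, bit5=1)
  nb #..: next=#  (t=0,i=3, bit4=1)
  nb .##: next=#  (t=0,i=1, bit3=1)
  nb .#.: next=.  (t=0,i=7, bit2=0)
  nb ..#: next=.  (t=0,i=0, bit1=0)
  nb ...: next=#  (t=0,i=4, bit0=1)
  bits 01111001 = 121

121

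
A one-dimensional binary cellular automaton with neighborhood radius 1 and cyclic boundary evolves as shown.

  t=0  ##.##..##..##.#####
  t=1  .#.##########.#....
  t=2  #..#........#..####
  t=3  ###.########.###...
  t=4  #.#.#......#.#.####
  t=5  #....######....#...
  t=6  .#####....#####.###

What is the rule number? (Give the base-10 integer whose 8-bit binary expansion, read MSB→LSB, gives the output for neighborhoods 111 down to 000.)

  nb ###: next=.  (t=0,i=0, bit7=0)
  nb ##.: next=#  (t=0,i=1, bit6=1)
  nb #.#: next=.  (t=0,i=2, bit5=0)
  nb #..: next=#  (t=0,i=5, bit4=1)
  nb .##: next=#  (t=0,i=3, bit3=1)
  nb .#.: next=.  (t=1,i=1, bit2=0)
  nb ..#: next=#  (t=0,i=6, bit1=1)
  nb ...: next=#  (t=1,i=16, bit0=1)
  bits 01011011 = 91

91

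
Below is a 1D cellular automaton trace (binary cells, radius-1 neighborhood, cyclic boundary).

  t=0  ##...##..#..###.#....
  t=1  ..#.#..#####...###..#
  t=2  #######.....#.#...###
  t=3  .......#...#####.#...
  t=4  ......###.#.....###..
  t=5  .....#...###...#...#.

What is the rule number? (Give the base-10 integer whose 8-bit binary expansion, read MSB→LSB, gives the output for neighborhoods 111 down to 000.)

  [7] ### => .  t=0,i=13
  [6] ##. => .  t=0,i=1
  [5] #.# => #  t=0,i=15
  [4] #.. => #  t=0,i=2
  [3] .## => .  t=0,i=0
  [2] .#. => #  t=0,i=9
  [1] ..# => #  t=0,i=4
  [0] ... => .  t=0,i=3
  bits 00110110 = 54

54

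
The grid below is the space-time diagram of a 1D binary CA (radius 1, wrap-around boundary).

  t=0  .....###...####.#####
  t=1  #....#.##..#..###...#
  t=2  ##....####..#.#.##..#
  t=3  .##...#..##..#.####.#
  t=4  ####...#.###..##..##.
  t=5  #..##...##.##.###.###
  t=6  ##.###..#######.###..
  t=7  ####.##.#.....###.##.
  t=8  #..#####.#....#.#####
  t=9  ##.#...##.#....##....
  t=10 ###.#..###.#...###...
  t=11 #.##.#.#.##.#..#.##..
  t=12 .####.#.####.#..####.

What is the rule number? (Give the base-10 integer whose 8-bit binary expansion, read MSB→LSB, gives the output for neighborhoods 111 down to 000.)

120

  nb ###: next=.  (t=0,i=6, bit7=0)
  nb ##.: next=#  (t=0,i=7, bit6=1)
  nb #.#: next=#  (t=0,i=15, bit5=1)
  nb #..: next=#  (t=0,i=0, bit4=1)
  nb .##: next=#  (t=0,i=5, bit3=1)
  nb .#.: next=.  (t=1,i=5, bit2=0)
  nb ..#: next=.  (t=0,i=4, bit1=0)
  nb ...: next=.  (t=0,i=1, bit0=0)
  bits 01111000 = 120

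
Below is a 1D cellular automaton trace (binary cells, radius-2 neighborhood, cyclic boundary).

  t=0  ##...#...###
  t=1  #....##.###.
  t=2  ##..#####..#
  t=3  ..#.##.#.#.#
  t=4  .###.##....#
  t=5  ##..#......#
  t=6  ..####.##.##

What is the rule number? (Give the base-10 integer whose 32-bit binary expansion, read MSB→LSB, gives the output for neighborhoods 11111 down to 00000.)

  #####|.  b31=0 t=0,i=11
  ####.|#  b30=1 t=0,i=0
  ###.#|.  b29=0 t=1,i=10
  ###..|.  b28=0 t=0,i=1
  ##.##|#  b27=1 t=1,i=7
  ##.#.|#  b26=1 t=1,i=11
  ##..#|#  b25=1 t=2,i=2
  ##...|.  b24=0 t=0,i=2
  #.###|#  b23=1 t=1,i=8
  #.##.|.  b22=0 t=3,i=4
  #.#.#|.  b21=0 t=3,i=7
  #.#..|#  b20=1 t=1,i=0
  #..##|.  b19=0 t=2,i=3
  #..#.|#  b18=1 t=3,i=1
  #...#|.  b17=0 t=0,i=3
  #....|.  b16=0 t=1,i=2
  .####|#  b15=1 t=0,i=10
  .###.|.  b14=0 t=1,i=9
  .##.#|#  b13=1 t=1,i=6
  .##..|.  b12=0 t=4,i=6
  .#.##|#  b11=1 t=3,i=3
  .#.#.|.  b10=0 t=3,i=8
  .#..#|.  b9=0 t=3,i=0
  .#...|#  b8=1 t=0,i=6
  ..###|#  b7=1 t=0,i=9
  ..##.|#  b6=1 t=1,i=5
  ..#.#|#  b5=1 t=3,i=2
  ..#..|#  b4=1 t=0,i=5
  ...##|#  b3=1 t=0,i=8
  ...#.|.  b2=0 t=0,i=4
  ....#|.  b1=0 t=1,i=3
  .....|#  b0=1 t=5,i=7
  bits 01001110100101001010100111111001 = 1318365689

1318365689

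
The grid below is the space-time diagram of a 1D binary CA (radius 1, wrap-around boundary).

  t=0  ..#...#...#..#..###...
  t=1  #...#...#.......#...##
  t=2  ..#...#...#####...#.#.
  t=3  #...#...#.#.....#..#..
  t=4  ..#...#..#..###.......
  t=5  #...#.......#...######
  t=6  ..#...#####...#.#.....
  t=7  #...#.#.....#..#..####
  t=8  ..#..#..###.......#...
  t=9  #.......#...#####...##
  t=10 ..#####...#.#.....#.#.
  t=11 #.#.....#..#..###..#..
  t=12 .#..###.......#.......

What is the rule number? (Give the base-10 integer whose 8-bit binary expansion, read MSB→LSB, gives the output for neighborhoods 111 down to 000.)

41

  [7] ### => .  t=0,i=17
  [6] ##. => .  t=0,i=18
  [5] #.# => #  t=2,i=19
  [4] #.. => .  t=0,i=3
  [3] .## => #  t=0,i=16
  [2] .#. => .  t=0,i=2
  [1] ..# => .  t=0,i=1
  [0] ... => #  t=0,i=0
  bits 00101001 = 41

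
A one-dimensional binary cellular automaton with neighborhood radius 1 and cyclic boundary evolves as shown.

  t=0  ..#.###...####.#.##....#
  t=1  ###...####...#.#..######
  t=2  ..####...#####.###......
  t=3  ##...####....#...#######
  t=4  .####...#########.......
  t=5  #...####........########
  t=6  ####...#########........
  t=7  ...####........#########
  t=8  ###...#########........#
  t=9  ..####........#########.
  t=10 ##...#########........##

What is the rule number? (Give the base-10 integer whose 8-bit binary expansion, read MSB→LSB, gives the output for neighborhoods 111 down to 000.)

  nb ###: next=.  (t=0,i=5, bit7=0)
  nb ##.: next=#  (t=0,i=6, bit6=1)
  nb #.#: next=.  (t=0,i=3, bit5=0)
  nb #..: next=#  (t=0,i=0, bit4=1)
  nb .##: next=.  (t=0,i=4, bit3=0)
  nb .#.: next=#  (t=0,i=2, bit2=1)
  nb ..#: next=#  (t=0,i=1, bit1=1)
  nb ...: next=#  (t=0,i=8, bit0=1)
  bits 01010111 = 87

87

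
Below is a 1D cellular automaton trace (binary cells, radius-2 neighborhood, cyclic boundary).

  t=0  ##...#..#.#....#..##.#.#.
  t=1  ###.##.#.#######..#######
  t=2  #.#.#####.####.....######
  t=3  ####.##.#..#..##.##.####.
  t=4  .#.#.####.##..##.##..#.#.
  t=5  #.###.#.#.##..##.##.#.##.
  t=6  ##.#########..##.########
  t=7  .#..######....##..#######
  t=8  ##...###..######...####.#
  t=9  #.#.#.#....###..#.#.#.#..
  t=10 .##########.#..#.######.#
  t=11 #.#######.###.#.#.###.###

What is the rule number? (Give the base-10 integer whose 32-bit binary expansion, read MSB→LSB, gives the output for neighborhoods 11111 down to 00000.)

2775973214

  nb #####: next=#  (t=1,i=0, bit31=1)
  nb ####.: next=.  (t=1,i=1, bit30=0)
  nb ###.#: next=#  (t=1,i=2, bit29=1)
  nb ###..: next=.  (t=1,i=15, bit28=0)
  nb ##.##: next=.  (t=1,i=3, bit27=0)
  nb ##.#.: next=#  (t=0,i=20, bit26=1)
  nb ##..#: next=.  (t=1,i=16, bit25=0)
  nb ##...: next=#  (t=0,i=2, bit24=1)
  nb #.###: next=.  (t=1,i=9, bit23=0)
  nb #.##.: next=#  (t=0,i=0, bit22=1)
  nb #.#.#: next=#  (t=0,i=21, bit21=1)
  nb #.#..: next=#  (t=0,i=10, bit20=1)
  nb #..##: next=.  (t=0,i=17, bit19=0)
  nb #..#.: next=#  (t=0,i=7, bit18=1)
  nb #...#: next=.  (t=0,i=3, bit17=0)
  nb #....: next=#  (t=0,i=12, bit16=1)
  nb .####: next=#  (t=1,i=10, bit15=1)
  nb .###.: next=#  (t=5,i=3, bit14=1)
  nb .##.#: next=#  (t=0,i=19, bit13=1)
  nb .##..: next=#  (t=0,i=1, bit12=1)
  nb .#.##: next=#  (t=0,i=24, bit11=1)
  nb .#.#.: next=#  (t=0,i=9, bit10=1)
  nb .#..#: next=.  (t=0,i=6, bit9=0)
  nb .#...: next=#  (t=0,i=11, bit8=1)
  nb ..###: next=.  (t=1,i=18, bit7=0)
  nb ..##.: next=#  (t=0,i=18, bit6=1)
  nb ..#.#: next=.  (t=0,i=8, bit5=0)
  nb ..#..: next=#  (t=0,i=5, bit4=1)
  nb ...##: next=#  (t=2,i=18, bit3=1)
  nb ...#.: next=#  (t=0,i=4, bit2=1)
  nb ....#: next=#  (t=0,i=13, bit1=1)
  nb .....: next=.  (t=2,i=16, bit0=0)
  bits 10100101011101011111110101011110 = 2775973214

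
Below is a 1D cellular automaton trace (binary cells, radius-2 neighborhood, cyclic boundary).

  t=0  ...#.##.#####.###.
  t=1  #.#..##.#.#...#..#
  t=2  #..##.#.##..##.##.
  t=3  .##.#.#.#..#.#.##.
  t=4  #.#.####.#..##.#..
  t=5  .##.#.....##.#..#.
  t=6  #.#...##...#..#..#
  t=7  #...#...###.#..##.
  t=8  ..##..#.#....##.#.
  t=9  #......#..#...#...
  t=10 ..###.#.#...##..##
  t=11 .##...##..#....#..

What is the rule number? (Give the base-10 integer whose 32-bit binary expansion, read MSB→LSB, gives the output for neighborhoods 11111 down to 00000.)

2179671685

  nb #####: next=#  (t=0,i=10, bit31=1)
  nb ####.: next=.  (t=0,i=11, bit30=0)
  nb ###.#: next=.  (t=0,i=12, bit29=0)
  nb ###..: next=.  (t=0,i=16, bit28=0)
  nb ##.##: next=.  (t=0,i=7, bit27=0)
  nb ##.#.: next=.  (t=1,i=1, bit26=0)
  nb ##..#: next=.  (t=2,i=10, bit25=0)
  nb ##...: next=#  (t=0,i=17, bit24=1)
  nb #.###: next=#  (t=0,i=8, bit23=1)
  nb #.##.: next=#  (t=0,i=5, bit22=1)
  nb #.#.#: next=#  (t=1,i=8, bit21=1)
  nb #.#..: next=.  (t=1,i=2, bit20=0)
  nb #..##: next=#  (t=1,i=4, bit19=1)
  nb #..#.: next=.  (t=3,i=10, bit18=0)
  nb #...#: next=#  (t=1,i=12, bit17=1)
  nb #....: next=#  (t=0,i=0, bit16=1)
  nb .####: next=.  (t=0,i=9, bit15=0)
  nb .###.: next=.  (t=0,i=15, bit14=0)
  nb .##.#: next=#  (t=0,i=6, bit13=1)
  nb .##..: next=.  (t=2,i=9, bit12=0)
  nb .#.##: next=.  (t=0,i=4, bit11=0)
  nb .#.#.: next=#  (t=1,i=9, bit10=1)
  nb .#..#: next=#  (t=1,i=3, bit9=1)
  nb .#...: next=.  (t=1,i=11, bit8=0)
  nb ..###: next=#  (t=7,i=8, bit7=1)
  nb ..##.: next=.  (t=1,i=5, bit6=0)
  nb ..#.#: next=.  (t=0,i=3, bit5=0)
  nb ..#..: next=.  (t=1,i=14, bit4=0)
  nb ...##: next=.  (t=5,i=9, bit3=0)
  nb ...#.: next=#  (t=0,i=2, bit2=1)
  nb ....#: next=.  (t=0,i=1, bit1=0)
  nb .....: next=#  (t=5,i=7, bit0=1)
  bits 10000001111010110010011010000101 = 2179671685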